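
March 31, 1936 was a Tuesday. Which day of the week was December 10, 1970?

Thursday

Day-of-year of March 31, 1936: 91.
Day-of-year of December 10, 1970: 344.
1936 has 366 days, so 366 − 91 = 275 days remain in 1936.
Full years 1937–1969: 25 common + 8 leap = 25×365 + 8×366 = 12053 days.
Total: 275 + 12053 + 344 = 12672 days.
12672 mod 7 = 2, so 2 days after Tuesday is Thursday.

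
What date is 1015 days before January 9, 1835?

March 30, 1832

Count 1015 days before January 9, 1835:
Day-of-year of March 30, 1832: 90.
Day-of-year of January 9, 1835: 9.
1832 has 366 days, so 366 − 90 = 276 days remain in 1832.
Full years: 1833: 365; 1834: 365. Sum = 730.
Total: 276 + 730 + 9 = 1015 days.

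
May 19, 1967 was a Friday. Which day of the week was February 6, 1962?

Tuesday

Count forward from the earlier date (February 6, 1962) to the later (May 19, 1967):
February 6, 1962 → February 6, 1963: 365 days.
February 6, 1963 → February 6, 1964: 365 days.
February 6, 1964 → February 6, 1965: 366 days (1964 is a leap year).
February 6, 1965 → February 6, 1966: 365 days.
February 6, 1966 → February 6, 1967: 365 days.
February 1967: 28 − 6 = 22 days remain (1967 is not a leap year, so February has 28 days).
Then March (31), April (30): 31 + 30 = 61 days.
May 1–19, 1967: 19 days.
Residual: 102 days.
Total: 1928 days.
1928 mod 7 = 3, so 3 days before Friday is Tuesday.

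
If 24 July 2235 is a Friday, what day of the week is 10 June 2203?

Count forward from the earlier date (June 10, 2203) to the later (July 24, 2235):
From June 10, 2203 to June 10, 2235: 32 years, of which 8 contain a Feb 29 — 24×365 + 8×366 = 11688 days.
June 2235: 30 − 10 = 20 days remain.
July 1–24, 2235: 24 days.
Residual: 44 days.
Total: 11732 days.
11732 is a multiple of 7, so 10 June 2203 falls on the same weekday: Friday.

Friday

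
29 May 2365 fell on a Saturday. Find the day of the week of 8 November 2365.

May 2365: 31 − 29 = 2 days remain.
Then June (30), July (31), August (31), September (30), October (31): 30 + 31 + 31 + 30 + 31 = 153 days.
November 1–8, 2365: 8 days.
Total: 2 + 153 + 8 = 163 days.
163 mod 7 = 2, so 2 days after Saturday is Monday.

Monday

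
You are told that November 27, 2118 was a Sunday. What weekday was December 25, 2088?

Count forward from the earlier date (December 25, 2088) to the later (November 27, 2118):
From December 25, 2088 to December 25, 2117: 29 years, of which 6 contain a Feb 29 — 23×365 + 6×366 = 10591 days.
(2100 is not a leap year (divisible by 100 but not 400).)
December 2117: 31 − 25 = 6 days remain.
Then 10 full months totalling 304 days.
November 1–27, 2118: 27 days.
Residual: 337 days.
Total: 10928 days.
10928 mod 7 = 1, so 1 day before Sunday is Saturday.

Saturday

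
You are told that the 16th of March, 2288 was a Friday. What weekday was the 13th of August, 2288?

March 2288: 31 − 16 = 15 days remain.
Then April (30), May (31), June (30), July (31): 30 + 31 + 30 + 31 = 122 days.
August 1–13, 2288: 13 days.
Total: 15 + 122 + 13 = 150 days.
150 mod 7 = 3, so 3 days after Friday is Monday.

Monday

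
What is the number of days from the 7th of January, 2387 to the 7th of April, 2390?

Day-of-year of January 7, 2387: 7.
Day-of-year of April 7, 2390: 97.
2387 has 365 days, so 365 − 7 = 358 days remain in 2387.
Full years: 2388: 366; 2389: 365. Sum = 731.
Total: 358 + 731 + 97 = 1186 days.

1186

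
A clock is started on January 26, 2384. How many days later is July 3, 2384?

January 2384: 31 − 26 = 5 days remain.
Then February 2384 (29), March (31), April (30), May (31), June (30): 29 + 31 + 30 + 31 + 30 = 151 days.
July 1–3, 2384: 3 days.
Total: 5 + 151 + 3 = 159 days.

159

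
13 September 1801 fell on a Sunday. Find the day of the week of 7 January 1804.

September 13, 1801 → September 13, 1802: 365 days.
September 13, 1802 → September 13, 1803: 365 days.
September 1803: 30 − 13 = 17 days remain.
Then October (31), November (30), December (31): 31 + 30 + 31 = 92 days.
January 1–7, 1804: 7 days.
Residual: 116 days.
Total: 846 days.
846 mod 7 = 6, so 6 days after Sunday is Saturday.

Saturday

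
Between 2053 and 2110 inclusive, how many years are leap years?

13

Years divisible by 4: 2056, 2060, …, 2108 — 14 in all.
Of these, 2100 is divisible by 100 but not 400, so not leap.
Leap years: 14 − 1 = 13.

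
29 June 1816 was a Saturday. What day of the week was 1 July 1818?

June 1816: 30 − 29 = 1 day remains.
Then 24 full months totalling 730 days.
July 1, 1818: 1 day.
Total: 1 + 730 + 1 = 732 days.
732 mod 7 = 4, so 4 days after Saturday is Wednesday.

Wednesday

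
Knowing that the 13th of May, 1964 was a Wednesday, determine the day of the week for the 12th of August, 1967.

May 13, 1964 → May 13, 1965: 365 days.
May 13, 1965 → May 13, 1966: 365 days.
May 13, 1966 → May 13, 1967: 365 days.
May 1967: 31 − 13 = 18 days remain.
Then June (30), July (31): 30 + 31 = 61 days.
August 1–12, 1967: 12 days.
Residual: 91 days.
Total: 1186 days.
1186 mod 7 = 3, so 3 days after Wednesday is Saturday.

Saturday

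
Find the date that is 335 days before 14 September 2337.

14 October 2336

Count 335 days before September 14, 2337:
October 2336: 31 − 14 = 17 days remain.
Then 10 full months totalling 304 days.
September 1–14, 2337: 14 days.
Total: 17 + 304 + 14 = 335 days.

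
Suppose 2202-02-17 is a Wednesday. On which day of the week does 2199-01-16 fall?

Count forward from the earlier date (January 16, 2199) to the later (February 17, 2202):
January 16, 2199 → January 16, 2200: 365 days.
January 16, 2200 → January 16, 2201: 365 days (2200 is not a leap year (divisible by 100 but not 400)).
January 16, 2201 → January 16, 2202: 365 days.
January 2202: 31 − 16 = 15 days remain.
February 1–17, 2202: 17 days (2202 is not a leap year).
Residual: 32 days.
Total: 1127 days.
1127 is a multiple of 7, so 2199-01-16 falls on the same weekday: Wednesday.

Wednesday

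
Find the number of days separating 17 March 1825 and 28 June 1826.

Day-of-year of March 17, 1825: 76.
Day-of-year of June 28, 1826: 179.
1825 has 365 days, so 365 − 76 = 289 days remain in 1825.
Total: 289 + 179 = 468 days.

468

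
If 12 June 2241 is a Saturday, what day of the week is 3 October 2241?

June 2241: 30 − 12 = 18 days remain.
Then July (31), August (31), September (30): 31 + 31 + 30 = 92 days.
October 1–3, 2241: 3 days.
Total: 18 + 92 + 3 = 113 days.
113 mod 7 = 1, so 1 day after Saturday is Sunday.

Sunday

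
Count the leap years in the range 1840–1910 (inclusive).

17

Years divisible by 4: 1840, 1844, …, 1908 — 18 in all.
Of these, 1900 is divisible by 100 but not 400, so not leap.
Leap years: 18 − 1 = 17.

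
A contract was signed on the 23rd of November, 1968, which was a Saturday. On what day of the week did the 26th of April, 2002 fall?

Friday

From November 23, 1968 to November 23, 2001: 33 years, of which 8 contain a Feb 29 — 25×365 + 8×366 = 12053 days.
(2000 is a leap year (divisible by 400).)
November 2001: 30 − 23 = 7 days remain.
Then December (31), January (31), February 2002 (28), March (31): 31 + 31 + 28 + 31 = 121 days.
April 1–26, 2002: 26 days.
Residual: 154 days.
Total: 12207 days.
12207 mod 7 = 6, so 6 days after Saturday is Friday.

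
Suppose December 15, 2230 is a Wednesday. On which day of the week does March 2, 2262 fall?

Day-of-year of December 15, 2230: 349.
Day-of-year of March 2, 2262: 61.
2230 has 365 days, so 365 − 349 = 16 days remain in 2230.
Full years 2231–2261: 23 common + 8 leap = 23×365 + 8×366 = 11323 days.
Total: 16 + 11323 + 61 = 11400 days.
11400 mod 7 = 4, so 4 days after Wednesday is Sunday.

Sunday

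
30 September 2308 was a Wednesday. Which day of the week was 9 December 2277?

Sunday

Count forward from the earlier date (December 9, 2277) to the later (September 30, 2308):
From December 9, 2277 to December 9, 2307: 30 years, of which 6 contain a Feb 29 — 24×365 + 6×366 = 10956 days.
(2300 is not a leap year (divisible by 100 but not 400).)
December 2307: 31 − 9 = 22 days remain.
Then January (31), February 2308 (29), March (31), April (30), May (31), June (30), July (31), August (31): 31 + 29 + 31 + 30 + 31 + 30 + 31 + 31 = 244 days.
September 1–30, 2308: 30 days.
Residual: 296 days.
Total: 11252 days.
11252 mod 7 = 3, so 3 days before Wednesday is Sunday.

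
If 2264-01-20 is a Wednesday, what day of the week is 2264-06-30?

Thursday

January 2264: 31 − 20 = 11 days remain.
Then February 2264 (29), March (31), April (30), May (31): 29 + 31 + 30 + 31 = 121 days.
June 1–30, 2264: 30 days.
Total: 11 + 121 + 30 = 162 days.
162 mod 7 = 1, so 1 day after Wednesday is Thursday.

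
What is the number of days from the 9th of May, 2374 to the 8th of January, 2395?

From May 9, 2374 to May 9, 2394: 20 years, of which 5 contain a Feb 29 — 15×365 + 5×366 = 7305 days.
May 2394: 31 − 9 = 22 days remain.
Then June (30), July (31), August (31), September (30), October (31), November (30), December (31): 30 + 31 + 31 + 30 + 31 + 30 + 31 = 214 days.
January 1–8, 2395: 8 days.
Residual: 244 days.
Total: 7549 days.

7549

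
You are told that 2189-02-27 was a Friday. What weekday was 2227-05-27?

Sunday

From February 27, 2189 to February 27, 2227: 38 years, of which 8 contain a Feb 29 — 30×365 + 8×366 = 13878 days.
(2200 is not a leap year (divisible by 100 but not 400).)
February 2227: 28 − 27 = 1 day remains (2227 is not a leap year, so February has 28 days).
Then March (31), April (30): 31 + 30 = 61 days.
May 1–27, 2227: 27 days.
Residual: 89 days.
Total: 13967 days.
13967 mod 7 = 2, so 2 days after Friday is Sunday.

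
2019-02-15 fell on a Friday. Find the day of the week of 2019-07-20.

Saturday

February 2019: 28 − 15 = 13 days remain (2019 is not a leap year, so February has 28 days).
Then March (31), April (30), May (31), June (30): 31 + 30 + 31 + 30 = 122 days.
July 1–20, 2019: 20 days.
Total: 13 + 122 + 20 = 155 days.
155 mod 7 = 1, so 1 day after Friday is Saturday.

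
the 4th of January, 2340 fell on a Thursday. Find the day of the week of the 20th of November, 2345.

Tuesday

Day-of-year of January 4, 2340: 4.
Day-of-year of November 20, 2345: 324.
2340 has 366 days, so 366 − 4 = 362 days remain in 2340.
Full years: 2341: 365; 2342: 365; 2343: 365; 2344: 366. Sum = 1461.
Total: 362 + 1461 + 324 = 2147 days.
2147 mod 7 = 5, so 5 days after Thursday is Tuesday.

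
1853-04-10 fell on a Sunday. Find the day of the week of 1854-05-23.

Tuesday

April 1853: 30 − 10 = 20 days remain.
Then 12 full months totalling 365 days.
May 1–23, 1854: 23 days.
Total: 20 + 365 + 23 = 408 days.
408 mod 7 = 2, so 2 days after Sunday is Tuesday.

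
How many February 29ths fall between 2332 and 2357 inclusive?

Years divisible by 4 in [2332, 2357]: 2332, 2336, 2340, 2344, 2348, 2352, 2356.
No century exceptions apply. Count: 7.

7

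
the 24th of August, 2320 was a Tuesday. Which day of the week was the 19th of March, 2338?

From August 24, 2320 to August 24, 2337: 17 years, of which 4 contain a Feb 29 — 13×365 + 4×366 = 6209 days.
August 2337: 31 − 24 = 7 days remain.
Then September (30), October (31), November (30), December (31), January (31), February 2338 (28): 30 + 31 + 30 + 31 + 31 + 28 = 181 days.
March 1–19, 2338: 19 days.
Residual: 207 days.
Total: 6416 days.
6416 mod 7 = 4, so 4 days after Tuesday is Saturday.

Saturday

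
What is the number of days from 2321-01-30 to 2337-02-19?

5864

From January 30, 2321 to January 30, 2337: 16 years, of which 4 contain a Feb 29 — 12×365 + 4×366 = 5844 days.
January 2337: 31 − 30 = 1 day remains.
February 1–19, 2337: 19 days (2337 is not a leap year).
Residual: 20 days.
Total: 5864 days.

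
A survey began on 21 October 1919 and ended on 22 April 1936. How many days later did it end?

6028

Day-of-year of October 21, 1919: 294.
Day-of-year of April 22, 1936: 113.
1919 has 365 days, so 365 − 294 = 71 days remain in 1919.
Full years 1920–1935: 12 common + 4 leap = 12×365 + 4×366 = 5844 days.
Total: 71 + 5844 + 113 = 6028 days.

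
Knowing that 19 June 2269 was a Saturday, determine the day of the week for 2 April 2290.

Day-of-year of June 19, 2269: 170.
Day-of-year of April 2, 2290: 92.
2269 has 365 days, so 365 − 170 = 195 days remain in 2269.
Full years 2270–2289: 15 common + 5 leap = 15×365 + 5×366 = 7305 days.
Total: 195 + 7305 + 92 = 7592 days.
7592 mod 7 = 4, so 4 days after Saturday is Wednesday.

Wednesday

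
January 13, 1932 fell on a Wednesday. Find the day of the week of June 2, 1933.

Friday

January 1932: 31 − 13 = 18 days remain.
Then 16 full months totalling 486 days.
June 1–2, 1933: 2 days.
Total: 18 + 486 + 2 = 506 days.
506 mod 7 = 2, so 2 days after Wednesday is Friday.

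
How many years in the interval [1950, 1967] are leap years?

Years divisible by 4 in [1950, 1967]: 1952, 1956, 1960, 1964.
No century exceptions apply. Count: 4.

4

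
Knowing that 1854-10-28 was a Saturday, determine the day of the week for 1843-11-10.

Count forward from the earlier date (November 10, 1843) to the later (October 28, 1854):
Day-of-year of November 10, 1843: 314.
Day-of-year of October 28, 1854: 301.
1843 has 365 days, so 365 − 314 = 51 days remain in 1843.
Full years 1844–1853: 7 common + 3 leap = 7×365 + 3×366 = 3653 days.
Total: 51 + 3653 + 301 = 4005 days.
4005 mod 7 = 1, so 1 day before Saturday is Friday.

Friday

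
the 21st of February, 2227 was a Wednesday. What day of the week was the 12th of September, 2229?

Saturday

February 21, 2227 → February 21, 2228: 365 days.
February 21, 2228 → February 21, 2229: 366 days (2228 is a leap year).
February 2229: 28 − 21 = 7 days remain (2229 is not a leap year, so February has 28 days).
Then March (31), April (30), May (31), June (30), July (31), August (31): 31 + 30 + 31 + 30 + 31 + 31 = 184 days.
September 1–12, 2229: 12 days.
Residual: 203 days.
Total: 934 days.
934 mod 7 = 3, so 3 days after Wednesday is Saturday.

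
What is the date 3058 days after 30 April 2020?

13 September 2028

Count 3058 days after April 30, 2020:
Day-of-year of April 30, 2020: 121.
Day-of-year of September 13, 2028: 257.
2020 has 366 days, so 366 − 121 = 245 days remain in 2020.
Full years 2021–2027: 6 common + 1 leap = 6×365 + 1×366 = 2556 days.
Total: 245 + 2556 + 257 = 3058 days.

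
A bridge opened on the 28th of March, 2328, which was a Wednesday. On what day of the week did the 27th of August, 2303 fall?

Thursday

Count forward from the earlier date (August 27, 2303) to the later (March 28, 2328):
Day-of-year of August 27, 2303: 239.
Day-of-year of March 28, 2328: 88.
2303 has 365 days, so 365 − 239 = 126 days remain in 2303.
Full years 2304–2327: 18 common + 6 leap = 18×365 + 6×366 = 8766 days.
Total: 126 + 8766 + 88 = 8980 days.
8980 mod 7 = 6, so 6 days before Wednesday is Thursday.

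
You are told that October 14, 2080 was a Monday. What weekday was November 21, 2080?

Thursday

October 2080: 31 − 14 = 17 days remain.
November 1–21, 2080: 21 days.
Total: 17 + 21 = 38 days.
38 mod 7 = 3, so 3 days after Monday is Thursday.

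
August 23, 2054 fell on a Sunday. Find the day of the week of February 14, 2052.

Count forward from the earlier date (February 14, 2052) to the later (August 23, 2054):
February 14, 2052 → February 14, 2053: 366 days (2052 is a leap year).
February 14, 2053 → February 14, 2054: 365 days.
February 2054: 28 − 14 = 14 days remain (2054 is not a leap year, so February has 28 days).
Then March (31), April (30), May (31), June (30), July (31): 31 + 30 + 31 + 30 + 31 = 153 days.
August 1–23, 2054: 23 days.
Residual: 190 days.
Total: 921 days.
921 mod 7 = 4, so 4 days before Sunday is Wednesday.

Wednesday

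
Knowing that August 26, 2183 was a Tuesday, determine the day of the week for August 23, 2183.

Count forward from the earlier date (August 23, 2183) to the later (August 26, 2183):
Within August 2183: 26 − 23 = 3 days.
3 mod 7 = 3, so 3 days before Tuesday is Saturday.

Saturday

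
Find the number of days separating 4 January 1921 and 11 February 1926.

1864

January 4, 1921 → January 4, 1922: 365 days.
January 4, 1922 → January 4, 1923: 365 days.
January 4, 1923 → January 4, 1924: 365 days.
January 4, 1924 → January 4, 1925: 366 days (1924 is a leap year).
January 4, 1925 → January 4, 1926: 365 days.
January 1926: 31 − 4 = 27 days remain.
February 1–11, 1926: 11 days (1926 is not a leap year).
Residual: 38 days.
Total: 1864 days.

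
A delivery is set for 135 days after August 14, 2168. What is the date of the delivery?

December 27, 2168

Count 135 days after August 14, 2168:
August 2168: 31 − 14 = 17 days remain.
Then September (30), October (31), November (30): 30 + 31 + 30 = 91 days.
December 1–27, 2168: 27 days.
Total: 17 + 91 + 27 = 135 days.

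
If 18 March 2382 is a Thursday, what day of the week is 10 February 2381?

Tuesday

Count forward from the earlier date (February 10, 2381) to the later (March 18, 2382):
February 2381: 28 − 10 = 18 days remain (2381 is not a leap year, so February has 28 days).
Then 12 full months totalling 365 days.
March 1–18, 2382: 18 days.
Total: 18 + 365 + 18 = 401 days.
401 mod 7 = 2, so 2 days before Thursday is Tuesday.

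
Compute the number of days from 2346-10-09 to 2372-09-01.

From October 9, 2346 to October 9, 2371: 25 years, of which 6 contain a Feb 29 — 19×365 + 6×366 = 9131 days.
October 2371: 31 − 9 = 22 days remain.
Then 10 full months totalling 305 days.
September 1, 2372: 1 day.
Residual: 328 days.
Total: 9459 days.

9459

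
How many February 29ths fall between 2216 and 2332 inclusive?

Years divisible by 4: 2216, 2220, …, 2332 — 30 in all.
Of these, 2300 is divisible by 100 but not 400, so not leap.
Leap years: 30 − 1 = 29.

29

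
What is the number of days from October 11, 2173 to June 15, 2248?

27275

From October 11, 2173 to October 11, 2247: 74 years, of which 17 contain a Feb 29 — 57×365 + 17×366 = 27027 days.
(2200 is not a leap year (divisible by 100 but not 400).)
October 2247: 31 − 11 = 20 days remain.
Then November (30), December (31), January (31), February 2248 (29), March (31), April (30), May (31): 30 + 31 + 31 + 29 + 31 + 30 + 31 = 213 days.
June 1–15, 2248: 15 days.
Residual: 248 days.
Total: 27275 days.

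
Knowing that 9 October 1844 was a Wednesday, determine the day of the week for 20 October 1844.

Within October 1844: 20 − 9 = 11 days.
11 mod 7 = 4, so 4 days after Wednesday is Sunday.

Sunday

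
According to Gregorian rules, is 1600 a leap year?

Yes

1600 is a leap year (divisible by 400).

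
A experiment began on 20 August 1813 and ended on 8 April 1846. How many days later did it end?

11919

From August 20, 1813 to August 20, 1845: 32 years, of which 8 contain a Feb 29 — 24×365 + 8×366 = 11688 days.
August 1845: 31 − 20 = 11 days remain.
Then September (30), October (31), November (30), December (31), January (31), February 1846 (28), March (31): 30 + 31 + 30 + 31 + 31 + 28 + 31 = 212 days.
April 1–8, 1846: 8 days.
Residual: 231 days.
Total: 11919 days.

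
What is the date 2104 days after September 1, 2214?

June 5, 2220

Count 2104 days after September 1, 2214:
Day-of-year of September 1, 2214: 244.
Day-of-year of June 5, 2220: 157.
2214 has 365 days, so 365 − 244 = 121 days remain in 2214.
Full years: 2215: 365; 2216: 366; 2217: 365; 2218: 365; 2219: 365. Sum = 1826.
Total: 121 + 1826 + 157 = 2104 days.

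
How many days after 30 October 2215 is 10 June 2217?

October 30, 2215 → October 30, 2216: 366 days (2216 is a leap year).
October 2216: 31 − 30 = 1 day remains.
Then November (30), December (31), January (31), February 2217 (28), March (31), April (30), May (31): 30 + 31 + 31 + 28 + 31 + 30 + 31 = 212 days.
June 1–10, 2217: 10 days.
Residual: 223 days.
Total: 589 days.

589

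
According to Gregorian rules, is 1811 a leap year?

No

1811 is not a leap year.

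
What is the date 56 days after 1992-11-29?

1993-01-24

Count 56 days after November 29, 1992:
November 1992: 30 − 29 = 1 day remains.
Then December (31): 31 days.
January 1–24, 1993: 24 days.
Total: 1 + 31 + 24 = 56 days.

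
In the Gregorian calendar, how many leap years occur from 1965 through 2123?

38

Years divisible by 4: 1968, 1972, …, 2120 — 39 in all.
Of these, 2100 is divisible by 100 but not 400, so not leap.
2000 is divisible by 400, so still leap.
Leap years: 39 − 1 = 38.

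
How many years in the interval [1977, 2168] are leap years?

47

Years divisible by 4: 1980, 1984, …, 2168 — 48 in all.
Of these, 2100 is divisible by 100 but not 400, so not leap.
2000 is divisible by 400, so still leap.
Leap years: 48 − 1 = 47.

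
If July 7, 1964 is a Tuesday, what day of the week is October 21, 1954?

Thursday

Count forward from the earlier date (October 21, 1954) to the later (July 7, 1964):
Day-of-year of October 21, 1954: 294.
Day-of-year of July 7, 1964: 189.
1954 has 365 days, so 365 − 294 = 71 days remain in 1954.
Full years 1955–1963: 7 common + 2 leap = 7×365 + 2×366 = 3287 days.
Total: 71 + 3287 + 189 = 3547 days.
3547 mod 7 = 5, so 5 days before Tuesday is Thursday.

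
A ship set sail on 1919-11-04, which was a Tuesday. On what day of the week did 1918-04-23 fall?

Tuesday

Count forward from the earlier date (April 23, 1918) to the later (November 4, 1919):
April 23, 1918 → April 23, 1919: 365 days.
April 1919: 30 − 23 = 7 days remain.
Then May (31), June (30), July (31), August (31), September (30), October (31): 31 + 30 + 31 + 31 + 30 + 31 = 184 days.
November 1–4, 1919: 4 days.
Residual: 195 days.
Total: 560 days.
560 is a multiple of 7, so 1918-04-23 falls on the same weekday: Tuesday.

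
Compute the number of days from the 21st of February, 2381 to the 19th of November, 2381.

271

February 2381: 28 − 21 = 7 days remain (2381 is not a leap year, so February has 28 days).
Then March (31), April (30), May (31), June (30), July (31), August (31), September (30), October (31): 31 + 30 + 31 + 30 + 31 + 31 + 30 + 31 = 245 days.
November 1–19, 2381: 19 days.
Total: 7 + 245 + 19 = 271 days.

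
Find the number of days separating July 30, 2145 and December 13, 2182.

From July 30, 2145 to July 30, 2182: 37 years, of which 9 contain a Feb 29 — 28×365 + 9×366 = 13514 days.
July 2182: 31 − 30 = 1 day remains.
Then August (31), September (30), October (31), November (30): 31 + 30 + 31 + 30 = 122 days.
December 1–13, 2182: 13 days.
Residual: 136 days.
Total: 13650 days.

13650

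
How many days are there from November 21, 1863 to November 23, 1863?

Within November 1863: 23 − 21 = 2 days.

2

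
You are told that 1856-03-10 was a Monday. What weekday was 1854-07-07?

Count forward from the earlier date (July 7, 1854) to the later (March 10, 1856):
Day-of-year of July 7, 1854: 188.
Day-of-year of March 10, 1856: 70.
1854 has 365 days, so 365 − 188 = 177 days remain in 1854.
Full years: 1855: 365. Sum = 365.
Total: 177 + 365 + 70 = 612 days.
612 mod 7 = 3, so 3 days before Monday is Friday.

Friday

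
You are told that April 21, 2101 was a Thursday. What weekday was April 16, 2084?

Count forward from the earlier date (April 16, 2084) to the later (April 21, 2101):
Day-of-year of April 16, 2084: 107.
Day-of-year of April 21, 2101: 111.
2084 has 366 days, so 366 − 107 = 259 days remain in 2084.
Full years 2085–2100: 13 common + 3 leap = 13×365 + 3×366 = 5843 days.
Total: 259 + 5843 + 111 = 6213 days.
6213 mod 7 = 4, so 4 days before Thursday is Sunday.

Sunday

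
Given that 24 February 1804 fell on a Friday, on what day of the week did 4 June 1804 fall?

Monday

February 1804: 29 − 24 = 5 days remain (1804 is a leap year, so February has 29 days).
Then March (31), April (30), May (31): 31 + 30 + 31 = 92 days.
June 1–4, 1804: 4 days.
Total: 5 + 92 + 4 = 101 days.
101 mod 7 = 3, so 3 days after Friday is Monday.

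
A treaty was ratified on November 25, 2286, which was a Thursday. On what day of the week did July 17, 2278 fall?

Count forward from the earlier date (July 17, 2278) to the later (November 25, 2286):
Day-of-year of July 17, 2278: 198.
Day-of-year of November 25, 2286: 329.
2278 has 365 days, so 365 − 198 = 167 days remain in 2278.
Full years 2279–2285: 5 common + 2 leap = 5×365 + 2×366 = 2557 days.
Total: 167 + 2557 + 329 = 3053 days.
3053 mod 7 = 1, so 1 day before Thursday is Wednesday.

Wednesday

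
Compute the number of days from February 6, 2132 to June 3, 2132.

118

February 2132: 29 − 6 = 23 days remain (2132 is a leap year, so February has 29 days).
Then March (31), April (30), May (31): 31 + 30 + 31 = 92 days.
June 1–3, 2132: 3 days.
Total: 23 + 92 + 3 = 118 days.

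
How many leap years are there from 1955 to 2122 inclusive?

41

Years divisible by 4: 1956, 1960, …, 2120 — 42 in all.
Of these, 2100 is divisible by 100 but not 400, so not leap.
2000 is divisible by 400, so still leap.
Leap years: 42 − 1 = 41.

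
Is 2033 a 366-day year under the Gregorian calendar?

2033 is not a leap year.

No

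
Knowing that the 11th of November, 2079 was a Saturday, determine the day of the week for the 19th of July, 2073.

Wednesday

Count forward from the earlier date (July 19, 2073) to the later (November 11, 2079):
Day-of-year of July 19, 2073: 200.
Day-of-year of November 11, 2079: 315.
2073 has 365 days, so 365 − 200 = 165 days remain in 2073.
Full years: 2074: 365; 2075: 365; 2076: 366; 2077: 365; 2078: 365. Sum = 1826.
Total: 165 + 1826 + 315 = 2306 days.
2306 mod 7 = 3, so 3 days before Saturday is Wednesday.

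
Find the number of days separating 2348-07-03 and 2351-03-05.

Day-of-year of July 3, 2348: 185.
Day-of-year of March 5, 2351: 64.
2348 has 366 days, so 366 − 185 = 181 days remain in 2348.
Full years: 2349: 365; 2350: 365. Sum = 730.
Total: 181 + 730 + 64 = 975 days.

975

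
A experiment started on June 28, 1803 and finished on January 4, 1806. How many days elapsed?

921

June 28, 1803 → June 28, 1804: 366 days (1804 is a leap year).
June 28, 1804 → June 28, 1805: 365 days.
June 1805: 30 − 28 = 2 days remain.
Then July (31), August (31), September (30), October (31), November (30), December (31): 31 + 31 + 30 + 31 + 30 + 31 = 184 days.
January 1–4, 1806: 4 days.
Residual: 190 days.
Total: 921 days.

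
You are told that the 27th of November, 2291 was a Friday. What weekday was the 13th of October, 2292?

Thursday

November 2291: 30 − 27 = 3 days remain.
Then 10 full months totalling 305 days.
October 1–13, 2292: 13 days.
Total: 3 + 305 + 13 = 321 days.
321 mod 7 = 6, so 6 days after Friday is Thursday.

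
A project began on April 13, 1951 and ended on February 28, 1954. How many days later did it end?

April 13, 1951 → April 13, 1952: 366 days (1952 is a leap year).
April 13, 1952 → April 13, 1953: 365 days.
April 1953: 30 − 13 = 17 days remain.
Then 9 full months totalling 276 days.
February 1–28, 1954: 28 days (1954 is not a leap year).
Residual: 321 days.
Total: 1052 days.

1052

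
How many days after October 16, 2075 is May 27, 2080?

October 16, 2075 → October 16, 2076: 366 days (2076 is a leap year).
October 16, 2076 → October 16, 2077: 365 days.
October 16, 2077 → October 16, 2078: 365 days.
October 16, 2078 → October 16, 2079: 365 days.
October 2079: 31 − 16 = 15 days remain.
Then November (30), December (31), January (31), February 2080 (29), March (31), April (30): 30 + 31 + 31 + 29 + 31 + 30 = 182 days.
May 1–27, 2080: 27 days.
Residual: 224 days.
Total: 1685 days.

1685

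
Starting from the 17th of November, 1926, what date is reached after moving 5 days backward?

the 12th of November, 1926

Count 5 days before November 17, 1926:
Within November 1926: 17 − 12 = 5 days.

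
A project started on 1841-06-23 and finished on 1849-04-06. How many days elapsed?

2844

Day-of-year of June 23, 1841: 174.
Day-of-year of April 6, 1849: 96.
1841 has 365 days, so 365 − 174 = 191 days remain in 1841.
Full years 1842–1848: 5 common + 2 leap = 5×365 + 2×366 = 2557 days.
Total: 191 + 2557 + 96 = 2844 days.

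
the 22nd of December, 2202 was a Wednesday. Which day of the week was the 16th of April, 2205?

Tuesday

December 22, 2202 → December 22, 2203: 365 days.
December 22, 2203 → December 22, 2204: 366 days (2204 is a leap year).
December 2204: 31 − 22 = 9 days remain.
Then January (31), February 2205 (28), March (31): 31 + 28 + 31 = 90 days.
April 1–16, 2205: 16 days.
Residual: 115 days.
Total: 846 days.
846 mod 7 = 6, so 6 days after Wednesday is Tuesday.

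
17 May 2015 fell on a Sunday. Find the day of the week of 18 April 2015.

Saturday

Count forward from the earlier date (April 18, 2015) to the later (May 17, 2015):
April 2015: 30 − 18 = 12 days remain.
May 1–17, 2015: 17 days.
Total: 12 + 17 = 29 days.
29 mod 7 = 1, so 1 day before Sunday is Saturday.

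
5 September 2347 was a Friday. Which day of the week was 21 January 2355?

Friday

Day-of-year of September 5, 2347: 248.
Day-of-year of January 21, 2355: 21.
2347 has 365 days, so 365 − 248 = 117 days remain in 2347.
Full years 2348–2354: 5 common + 2 leap = 5×365 + 2×366 = 2557 days.
Total: 117 + 2557 + 21 = 2695 days.
2695 is a multiple of 7, so 21 January 2355 falls on the same weekday: Friday.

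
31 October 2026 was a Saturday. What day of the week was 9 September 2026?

Count forward from the earlier date (September 9, 2026) to the later (October 31, 2026):
September 2026: 30 − 9 = 21 days remain.
October 1–31, 2026: 31 days.
Total: 21 + 31 = 52 days.
52 mod 7 = 3, so 3 days before Saturday is Wednesday.

Wednesday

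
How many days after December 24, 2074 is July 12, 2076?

December 24, 2074 → December 24, 2075: 365 days.
December 2075: 31 − 24 = 7 days remain.
Then January (31), February 2076 (29), March (31), April (30), May (31), June (30): 31 + 29 + 31 + 30 + 31 + 30 = 182 days.
July 1–12, 2076: 12 days.
Residual: 201 days.
Total: 566 days.

566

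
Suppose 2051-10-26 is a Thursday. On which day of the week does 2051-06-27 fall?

Count forward from the earlier date (June 27, 2051) to the later (October 26, 2051):
June 2051: 30 − 27 = 3 days remain.
Then July (31), August (31), September (30): 31 + 31 + 30 = 92 days.
October 1–26, 2051: 26 days.
Total: 3 + 92 + 26 = 121 days.
121 mod 7 = 2, so 2 days before Thursday is Tuesday.

Tuesday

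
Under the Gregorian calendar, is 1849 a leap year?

1849 is not a leap year.

No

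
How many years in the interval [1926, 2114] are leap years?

Years divisible by 4: 1928, 1932, …, 2112 — 47 in all.
Of these, 2100 is divisible by 100 but not 400, so not leap.
2000 is divisible by 400, so still leap.
Leap years: 47 − 1 = 46.

46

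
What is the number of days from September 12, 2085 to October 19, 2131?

Day-of-year of September 12, 2085: 255.
Day-of-year of October 19, 2131: 292.
2085 has 365 days, so 365 − 255 = 110 days remain in 2085.
Full years 2086–2130: 35 common + 10 leap = 35×365 + 10×366 = 16435 days.
Total: 110 + 16435 + 292 = 16837 days.

16837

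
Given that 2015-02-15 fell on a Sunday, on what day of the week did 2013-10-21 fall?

Count forward from the earlier date (October 21, 2013) to the later (February 15, 2015):
October 2013: 31 − 21 = 10 days remain.
Then 15 full months totalling 457 days.
February 1–15, 2015: 15 days (2015 is not a leap year).
Total: 10 + 457 + 15 = 482 days.
482 mod 7 = 6, so 6 days before Sunday is Monday.

Monday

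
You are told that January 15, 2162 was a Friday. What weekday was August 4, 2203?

From January 15, 2162 to January 15, 2203: 41 years, of which 9 contain a Feb 29 — 32×365 + 9×366 = 14974 days.
(2200 is not a leap year (divisible by 100 but not 400).)
January 2203: 31 − 15 = 16 days remain.
Then February 2203 (28), March (31), April (30), May (31), June (30), July (31): 28 + 31 + 30 + 31 + 30 + 31 = 181 days.
August 1–4, 2203: 4 days.
Residual: 201 days.
Total: 15175 days.
15175 mod 7 = 6, so 6 days after Friday is Thursday.

Thursday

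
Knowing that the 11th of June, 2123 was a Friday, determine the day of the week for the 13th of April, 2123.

Count forward from the earlier date (April 13, 2123) to the later (June 11, 2123):
April 2123: 30 − 13 = 17 days remain.
Then May (31): 31 days.
June 1–11, 2123: 11 days.
Total: 17 + 31 + 11 = 59 days.
59 mod 7 = 3, so 3 days before Friday is Tuesday.

Tuesday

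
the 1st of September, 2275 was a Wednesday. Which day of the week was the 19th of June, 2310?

Sunday

From September 1, 2275 to September 1, 2309: 34 years, of which 8 contain a Feb 29 — 26×365 + 8×366 = 12418 days.
(2300 is not a leap year (divisible by 100 but not 400).)
September 2309: 30 − 1 = 29 days remain.
Then October (31), November (30), December (31), January (31), February 2310 (28), March (31), April (30), May (31): 31 + 30 + 31 + 31 + 28 + 31 + 30 + 31 = 243 days.
June 1–19, 2310: 19 days.
Residual: 291 days.
Total: 12709 days.
12709 mod 7 = 4, so 4 days after Wednesday is Sunday.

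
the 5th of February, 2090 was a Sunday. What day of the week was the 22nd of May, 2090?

February 2090: 28 − 5 = 23 days remain (2090 is not a leap year, so February has 28 days).
Then March (31), April (30): 31 + 30 = 61 days.
May 1–22, 2090: 22 days.
Total: 23 + 61 + 22 = 106 days.
106 mod 7 = 1, so 1 day after Sunday is Monday.

Monday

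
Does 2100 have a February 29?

2100 is not a leap year (divisible by 100 but not 400).

No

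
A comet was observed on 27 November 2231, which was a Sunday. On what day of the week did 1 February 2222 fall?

Count forward from the earlier date (February 1, 2222) to the later (November 27, 2231):
Day-of-year of February 1, 2222: 32.
Day-of-year of November 27, 2231: 331.
2222 has 365 days, so 365 − 32 = 333 days remain in 2222.
Full years 2223–2230: 6 common + 2 leap = 6×365 + 2×366 = 2922 days.
Total: 333 + 2922 + 331 = 3586 days.
3586 mod 7 = 2, so 2 days before Sunday is Friday.

Friday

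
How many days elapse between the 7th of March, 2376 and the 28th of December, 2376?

296

March 2376: 31 − 7 = 24 days remain.
Then April (30), May (31), June (30), July (31), August (31), September (30), October (31), November (30): 30 + 31 + 30 + 31 + 31 + 30 + 31 + 30 = 244 days.
December 1–28, 2376: 28 days.
Total: 24 + 244 + 28 = 296 days.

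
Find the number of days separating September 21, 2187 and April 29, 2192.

Day-of-year of September 21, 2187: 264.
Day-of-year of April 29, 2192: 120.
2187 has 365 days, so 365 − 264 = 101 days remain in 2187.
Full years: 2188: 366; 2189: 365; 2190: 365; 2191: 365. Sum = 1461.
Total: 101 + 1461 + 120 = 1682 days.

1682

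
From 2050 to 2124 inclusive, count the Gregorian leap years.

18

Years divisible by 4: 2052, 2056, …, 2124 — 19 in all.
Of these, 2100 is divisible by 100 but not 400, so not leap.
Leap years: 19 − 1 = 18.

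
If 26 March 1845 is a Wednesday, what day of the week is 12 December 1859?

Day-of-year of March 26, 1845: 85.
Day-of-year of December 12, 1859: 346.
1845 has 365 days, so 365 − 85 = 280 days remain in 1845.
Full years 1846–1858: 10 common + 3 leap = 10×365 + 3×366 = 4748 days.
Total: 280 + 4748 + 346 = 5374 days.
5374 mod 7 = 5, so 5 days after Wednesday is Monday.

Monday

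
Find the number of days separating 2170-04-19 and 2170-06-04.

46

April 2170: 30 − 19 = 11 days remain.
Then May (31): 31 days.
June 1–4, 2170: 4 days.
Total: 11 + 31 + 4 = 46 days.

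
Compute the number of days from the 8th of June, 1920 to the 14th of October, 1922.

858

June 8, 1920 → June 8, 1921: 365 days.
June 8, 1921 → June 8, 1922: 365 days.
June 1922: 30 − 8 = 22 days remain.
Then July (31), August (31), September (30): 31 + 31 + 30 = 92 days.
October 1–14, 1922: 14 days.
Residual: 128 days.
Total: 858 days.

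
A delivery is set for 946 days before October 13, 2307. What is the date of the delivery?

March 11, 2305

Count 946 days before October 13, 2307:
March 11, 2305 → March 11, 2306: 365 days.
March 11, 2306 → March 11, 2307: 365 days.
March 2307: 31 − 11 = 20 days remain.
Then April (30), May (31), June (30), July (31), August (31), September (30): 30 + 31 + 30 + 31 + 31 + 30 = 183 days.
October 1–13, 2307: 13 days.
Residual: 216 days.
Total: 946 days.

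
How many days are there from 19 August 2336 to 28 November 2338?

August 19, 2336 → August 19, 2337: 365 days.
August 19, 2337 → August 19, 2338: 365 days.
August 2338: 31 − 19 = 12 days remain.
Then September (30), October (31): 30 + 31 = 61 days.
November 1–28, 2338: 28 days.
Residual: 101 days.
Total: 831 days.

831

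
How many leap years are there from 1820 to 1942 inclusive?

Years divisible by 4: 1820, 1824, …, 1940 — 31 in all.
Of these, 1900 is divisible by 100 but not 400, so not leap.
Leap years: 31 − 1 = 30.

30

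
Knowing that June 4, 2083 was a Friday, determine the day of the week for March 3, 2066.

Wednesday

Count forward from the earlier date (March 3, 2066) to the later (June 4, 2083):
Day-of-year of March 3, 2066: 62.
Day-of-year of June 4, 2083: 155.
2066 has 365 days, so 365 − 62 = 303 days remain in 2066.
Full years 2067–2082: 12 common + 4 leap = 12×365 + 4×366 = 5844 days.
Total: 303 + 5844 + 155 = 6302 days.
6302 mod 7 = 2, so 2 days before Friday is Wednesday.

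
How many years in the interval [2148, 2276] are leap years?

32

Years divisible by 4: 2148, 2152, …, 2276 — 33 in all.
Of these, 2200 is divisible by 100 but not 400, so not leap.
Leap years: 33 − 1 = 32.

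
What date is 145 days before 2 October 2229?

10 May 2229

Count 145 days before October 2, 2229:
May 2229: 31 − 10 = 21 days remain.
Then June (30), July (31), August (31), September (30): 30 + 31 + 31 + 30 = 122 days.
October 1–2, 2229: 2 days.
Total: 21 + 122 + 2 = 145 days.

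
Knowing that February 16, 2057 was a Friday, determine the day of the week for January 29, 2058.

Tuesday

February 2057: 28 − 16 = 12 days remain (2057 is not a leap year, so February has 28 days).
Then 10 full months totalling 306 days.
January 1–29, 2058: 29 days.
Total: 12 + 306 + 29 = 347 days.
347 mod 7 = 4, so 4 days after Friday is Tuesday.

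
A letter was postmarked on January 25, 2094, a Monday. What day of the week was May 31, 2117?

Monday

Day-of-year of January 25, 2094: 25.
Day-of-year of May 31, 2117: 151.
2094 has 365 days, so 365 − 25 = 340 days remain in 2094.
Full years 2095–2116: 17 common + 5 leap = 17×365 + 5×366 = 8035 days.
Total: 340 + 8035 + 151 = 8526 days.
8526 is a multiple of 7, so May 31, 2117 falls on the same weekday: Monday.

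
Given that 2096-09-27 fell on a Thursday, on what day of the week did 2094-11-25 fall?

Thursday

Count forward from the earlier date (November 25, 2094) to the later (September 27, 2096):
November 2094: 30 − 25 = 5 days remain.
Then 21 full months totalling 640 days.
September 1–27, 2096: 27 days.
Total: 5 + 640 + 27 = 672 days.
672 is a multiple of 7, so 2094-11-25 falls on the same weekday: Thursday.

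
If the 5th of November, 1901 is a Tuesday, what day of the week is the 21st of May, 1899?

Sunday

Count forward from the earlier date (May 21, 1899) to the later (November 5, 1901):
Day-of-year of May 21, 1899: 141.
Day-of-year of November 5, 1901: 309.
1899 has 365 days, so 365 − 141 = 224 days remain in 1899.
Full years: 1900: 365. Sum = 365.
Total: 224 + 365 + 309 = 898 days.
898 mod 7 = 2, so 2 days before Tuesday is Sunday.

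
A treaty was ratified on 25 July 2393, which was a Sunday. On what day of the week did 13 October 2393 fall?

Wednesday

July 2393: 31 − 25 = 6 days remain.
Then August (31), September (30): 31 + 30 = 61 days.
October 1–13, 2393: 13 days.
Total: 6 + 61 + 13 = 80 days.
80 mod 7 = 3, so 3 days after Sunday is Wednesday.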